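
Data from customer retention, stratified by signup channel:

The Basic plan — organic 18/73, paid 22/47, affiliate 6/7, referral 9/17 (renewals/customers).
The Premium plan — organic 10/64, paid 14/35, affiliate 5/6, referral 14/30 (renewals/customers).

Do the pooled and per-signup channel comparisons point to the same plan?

Yes

Organic: the Basic plan 18/73 = 24.7%, the Premium plan 10/64 = 15.6% → the Basic plan
Paid: the Basic plan 22/47 = 46.8%, the Premium plan 14/35 = 40.0% → the Basic plan
Affiliate: the Basic plan 6/7 = 85.7%, the Premium plan 5/6 = 83.3% → the Basic plan
Referral: the Basic plan 9/17 = 52.9%, the Premium plan 14/30 = 46.7% → the Basic plan
Overall: the Basic plan 55/144 = 38.2%, the Premium plan 43/135 = 31.9% → the Basic plan
The Basic plan wins overall and in every signup group — no reversal.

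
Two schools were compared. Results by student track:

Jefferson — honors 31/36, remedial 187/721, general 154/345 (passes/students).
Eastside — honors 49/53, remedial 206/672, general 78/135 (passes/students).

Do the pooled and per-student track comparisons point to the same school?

Honors: Jefferson 31/36 = 86.1%, Eastside 49/53 = 92.5% → Eastside
Remedial: Jefferson 187/721 = 25.9%, Eastside 206/672 = 30.7% → Eastside
General: Jefferson 154/345 = 44.6%, Eastside 78/135 = 57.8% → Eastside
Overall: Jefferson 372/1102 = 33.8%, Eastside 333/860 = 38.7% → Eastside
Eastside wins overall and in every student group — no reversal.

Yes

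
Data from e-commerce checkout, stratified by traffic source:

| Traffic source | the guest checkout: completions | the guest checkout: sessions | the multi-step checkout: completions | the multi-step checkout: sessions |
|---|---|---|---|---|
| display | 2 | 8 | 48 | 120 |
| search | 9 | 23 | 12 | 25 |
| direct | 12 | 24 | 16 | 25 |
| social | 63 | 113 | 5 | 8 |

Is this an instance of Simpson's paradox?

Display: the guest checkout 2/8 = 25.0%, the multi-step checkout 48/120 = 40.0% → the multi-step checkout
Search: the guest checkout 9/23 = 39.1%, the multi-step checkout 12/25 = 48.0% → the multi-step checkout
Direct: the guest checkout 12/24 = 50.0%, the multi-step checkout 16/25 = 64.0% → the multi-step checkout
Social: the guest checkout 63/113 = 55.8%, the multi-step checkout 5/8 = 62.5% → the multi-step checkout
Overall: the guest checkout 86/168 = 51.2%, the multi-step checkout 81/178 = 45.5% → the guest checkout
The multi-step checkout wins each traffic group but the guest checkout wins overall — the comparison reverses. The multi-step checkout's sessions skew toward display, which has a lower base rate.

Yes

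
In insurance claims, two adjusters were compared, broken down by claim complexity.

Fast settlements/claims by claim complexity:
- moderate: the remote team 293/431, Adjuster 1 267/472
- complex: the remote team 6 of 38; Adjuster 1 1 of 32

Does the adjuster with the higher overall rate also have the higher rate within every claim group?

Yes

Moderate: the remote team 293/431 = 68.0%, Adjuster 1 267/472 = 56.6% → the remote team
Complex: the remote team 6/38 = 15.8%, Adjuster 1 1/32 = 3.1% → the remote team
Overall: the remote team 299/469 = 63.8%, Adjuster 1 268/504 = 53.2% → the remote team
The remote team wins overall and in every claim group — no reversal.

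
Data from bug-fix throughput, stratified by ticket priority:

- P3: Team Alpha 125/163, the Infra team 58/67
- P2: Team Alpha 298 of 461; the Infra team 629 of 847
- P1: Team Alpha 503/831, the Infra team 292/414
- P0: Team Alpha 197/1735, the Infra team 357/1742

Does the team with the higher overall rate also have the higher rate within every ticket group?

Yes

P3: Team Alpha 125/163 = 76.7%, the Infra team 58/67 = 86.6% → the Infra team
P2: Team Alpha 298/461 = 64.6%, the Infra team 629/847 = 74.3% → the Infra team
P1: Team Alpha 503/831 = 60.5%, the Infra team 292/414 = 70.5% → the Infra team
P0: Team Alpha 197/1735 = 11.4%, the Infra team 357/1742 = 20.5% → the Infra team
Overall: Team Alpha 1123/3190 = 35.2%, the Infra team 1336/3070 = 43.5% → the Infra team
The Infra team wins overall and in every ticket group — no reversal.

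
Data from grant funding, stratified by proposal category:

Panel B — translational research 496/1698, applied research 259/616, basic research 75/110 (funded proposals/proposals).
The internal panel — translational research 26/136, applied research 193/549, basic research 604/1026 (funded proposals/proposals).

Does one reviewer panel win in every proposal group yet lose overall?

Translational research: Panel B 496/1698 = 29.2%, the internal panel 26/136 = 19.1% → Panel B
Applied research: Panel B 259/616 = 42.0%, the internal panel 193/549 = 35.2% → Panel B
Basic research: Panel B 75/110 = 68.2%, the internal panel 604/1026 = 58.9% → Panel B
Overall: Panel B 830/2424 = 34.2%, the internal panel 823/1711 = 48.1% → the internal panel
Panel B wins each proposal group but the internal panel wins overall — the comparison reverses. Panel B's proposals skew toward translational research, which has a lower base rate.

Yes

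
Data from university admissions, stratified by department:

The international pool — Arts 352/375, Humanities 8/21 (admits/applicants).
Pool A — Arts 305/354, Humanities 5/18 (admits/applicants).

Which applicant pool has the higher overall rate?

the international pool

Arts: the international pool 352/375 = 93.9%, Pool A 305/354 = 86.2% → the international pool
Humanities: the international pool 8/21 = 38.1%, Pool A 5/18 = 27.8% → the international pool
Overall: the international pool 360/396 = 90.9%, Pool A 310/372 = 83.3% → the international pool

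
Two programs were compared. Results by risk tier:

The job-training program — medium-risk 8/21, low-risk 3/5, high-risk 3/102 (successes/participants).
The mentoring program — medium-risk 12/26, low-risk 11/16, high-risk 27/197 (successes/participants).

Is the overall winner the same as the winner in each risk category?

Yes

Medium-risk: the job-training program 8/21 = 38.1%, the mentoring program 12/26 = 46.2% → the mentoring program
Low-risk: the job-training program 3/5 = 60.0%, the mentoring program 11/16 = 68.8% → the mentoring program
High-risk: the job-training program 3/102 = 2.9%, the mentoring program 27/197 = 13.7% → the mentoring program
Overall: the job-training program 14/128 = 10.9%, the mentoring program 50/239 = 20.9% → the mentoring program
The mentoring program wins overall and in every risk group — no reversal.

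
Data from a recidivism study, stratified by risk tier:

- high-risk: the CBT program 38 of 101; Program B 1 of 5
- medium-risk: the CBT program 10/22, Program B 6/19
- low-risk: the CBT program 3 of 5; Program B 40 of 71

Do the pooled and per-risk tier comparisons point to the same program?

High-risk: the CBT program 38/101 = 37.6%, Program B 1/5 = 20.0% → the CBT program
Medium-risk: the CBT program 10/22 = 45.5%, Program B 6/19 = 31.6% → the CBT program
Low-risk: the CBT program 3/5 = 60.0%, Program B 40/71 = 56.3% → the CBT program
Overall: the CBT program 51/128 = 39.8%, Program B 47/95 = 49.5% → Program B
The CBT program wins each risk group but Program B wins overall — the comparison reverses. The CBT program's participants skew toward high-risk, which has a lower base rate.

No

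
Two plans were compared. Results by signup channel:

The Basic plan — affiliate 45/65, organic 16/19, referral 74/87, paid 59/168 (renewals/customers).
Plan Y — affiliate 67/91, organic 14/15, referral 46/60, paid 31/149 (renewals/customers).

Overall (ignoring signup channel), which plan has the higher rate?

the Basic plan

Affiliate: the Basic plan 45/65 = 69.2%, Plan Y 67/91 = 73.6% → Plan Y
Organic: the Basic plan 16/19 = 84.2%, Plan Y 14/15 = 93.3% → Plan Y
Referral: the Basic plan 74/87 = 85.1%, Plan Y 46/60 = 76.7% → the Basic plan
Paid: the Basic plan 59/168 = 35.1%, Plan Y 31/149 = 20.8% → the Basic plan
Overall: the Basic plan 194/339 = 57.2%, Plan Y 158/315 = 50.2% → the Basic plan
(Neither sweeps every signup group, but the Basic plan has the higher pooled rate.)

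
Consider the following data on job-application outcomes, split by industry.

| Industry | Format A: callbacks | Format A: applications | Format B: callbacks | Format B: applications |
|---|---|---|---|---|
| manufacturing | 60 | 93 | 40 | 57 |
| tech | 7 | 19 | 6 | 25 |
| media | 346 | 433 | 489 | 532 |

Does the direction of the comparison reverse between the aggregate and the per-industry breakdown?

Manufacturing: Format A 60/93 = 64.5%, Format B 40/57 = 70.2% → Format B
Tech: Format A 7/19 = 36.8%, Format B 6/25 = 24.0% → Format A
Media: Format A 346/433 = 79.9%, Format B 489/532 = 91.9% → Format B
Overall: Format A 413/545 = 75.8%, Format B 535/614 = 87.1% → Format B
Neither sweeps: Format A wins 1 of 3 groups, Format B wins 2. Format B wins overall but not every group — no Simpson reversal.

No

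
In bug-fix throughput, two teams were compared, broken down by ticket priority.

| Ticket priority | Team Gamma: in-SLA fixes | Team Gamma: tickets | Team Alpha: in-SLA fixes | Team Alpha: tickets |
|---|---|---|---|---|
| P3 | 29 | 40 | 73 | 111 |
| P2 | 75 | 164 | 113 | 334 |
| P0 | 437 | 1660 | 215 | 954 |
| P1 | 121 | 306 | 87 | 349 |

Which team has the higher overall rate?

Team Gamma

P3: Team Gamma 29/40 = 72.5%, Team Alpha 73/111 = 65.8% → Team Gamma
P2: Team Gamma 75/164 = 45.7%, Team Alpha 113/334 = 33.8% → Team Gamma
P0: Team Gamma 437/1660 = 26.3%, Team Alpha 215/954 = 22.5% → Team Gamma
P1: Team Gamma 121/306 = 39.5%, Team Alpha 87/349 = 24.9% → Team Gamma
Overall: Team Gamma 662/2170 = 30.5%, Team Alpha 488/1748 = 27.9% → Team Gamma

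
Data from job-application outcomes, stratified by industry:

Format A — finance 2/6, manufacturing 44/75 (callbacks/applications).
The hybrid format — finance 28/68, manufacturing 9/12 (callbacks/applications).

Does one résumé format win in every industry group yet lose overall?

Yes

Finance: Format A 2/6 = 33.3%, the hybrid format 28/68 = 41.2% → the hybrid format
Manufacturing: Format A 44/75 = 58.7%, the hybrid format 9/12 = 75.0% → the hybrid format
Overall: Format A 46/81 = 56.8%, the hybrid format 37/80 = 46.2% → Format A
The hybrid format wins each industry group but Format A wins overall — the comparison reverses. The hybrid format's applications skew toward finance, which has a lower base rate.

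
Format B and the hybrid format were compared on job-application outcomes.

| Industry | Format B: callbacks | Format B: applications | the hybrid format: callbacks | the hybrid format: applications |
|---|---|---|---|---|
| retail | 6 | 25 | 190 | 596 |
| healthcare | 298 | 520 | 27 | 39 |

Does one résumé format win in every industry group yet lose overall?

Retail: Format B 6/25 = 24.0%, the hybrid format 190/596 = 31.9% → the hybrid format
Healthcare: Format B 298/520 = 57.3%, the hybrid format 27/39 = 69.2% → the hybrid format
Overall: Format B 304/545 = 55.8%, the hybrid format 217/635 = 34.2% → Format B
The hybrid format wins each industry group but Format B wins overall — the comparison reverses. The hybrid format's applications skew toward retail, which has a lower base rate.

Yes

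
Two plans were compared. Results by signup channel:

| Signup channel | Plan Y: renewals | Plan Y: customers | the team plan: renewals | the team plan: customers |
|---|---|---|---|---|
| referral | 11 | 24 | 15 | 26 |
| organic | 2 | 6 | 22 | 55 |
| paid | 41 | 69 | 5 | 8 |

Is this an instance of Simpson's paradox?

Referral: Plan Y 11/24 = 45.8%, the team plan 15/26 = 57.7% → the team plan
Organic: Plan Y 2/6 = 33.3%, the team plan 22/55 = 40.0% → the team plan
Paid: Plan Y 41/69 = 59.4%, the team plan 5/8 = 62.5% → the team plan
Overall: Plan Y 54/99 = 54.5%, the team plan 42/89 = 47.2% → Plan Y
The team plan wins each signup group but Plan Y wins overall — the comparison reverses. The team plan's customers skew toward organic, which has a lower base rate.

Yes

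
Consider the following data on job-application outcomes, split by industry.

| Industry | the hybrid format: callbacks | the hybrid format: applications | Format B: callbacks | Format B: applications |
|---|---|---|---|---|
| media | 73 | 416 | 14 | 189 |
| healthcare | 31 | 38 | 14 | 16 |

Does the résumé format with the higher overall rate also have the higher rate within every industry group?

Media: the hybrid format 73/416 = 17.5%, Format B 14/189 = 7.4% → the hybrid format
Healthcare: the hybrid format 31/38 = 81.6%, Format B 14/16 = 87.5% → Format B
Overall: the hybrid format 104/454 = 22.9%, Format B 28/205 = 13.7% → the hybrid format
Neither sweeps: the hybrid format wins 1 of 2 groups, Format B wins 1. The hybrid format wins overall but not every group — no Simpson reversal.

No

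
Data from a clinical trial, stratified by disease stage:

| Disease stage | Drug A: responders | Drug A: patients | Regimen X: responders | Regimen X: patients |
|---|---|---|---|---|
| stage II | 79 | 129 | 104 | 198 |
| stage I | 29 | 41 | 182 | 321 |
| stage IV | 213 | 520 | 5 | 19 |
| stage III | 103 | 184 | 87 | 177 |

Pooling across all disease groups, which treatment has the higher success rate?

Stage II: Drug A 79/129 = 61.2%, Regimen X 104/198 = 52.5% → Drug A
Stage I: Drug A 29/41 = 70.7%, Regimen X 182/321 = 56.7% → Drug A
Stage IV: Drug A 213/520 = 41.0%, Regimen X 5/19 = 26.3% → Drug A
Stage III: Drug A 103/184 = 56.0%, Regimen X 87/177 = 49.2% → Drug A
Overall: Drug A 424/874 = 48.5%, Regimen X 378/715 = 52.9% → Regimen X
(Drug A wins every disease group but Regimen X wins overall — Drug A's patients skew toward the low-rate stage IV group.)

Regimen X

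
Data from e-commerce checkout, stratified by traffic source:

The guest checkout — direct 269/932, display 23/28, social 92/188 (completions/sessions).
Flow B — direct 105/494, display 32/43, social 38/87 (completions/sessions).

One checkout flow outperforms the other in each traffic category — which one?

the guest checkout

Direct: the guest checkout 269/932 = 28.9%, Flow B 105/494 = 21.3% → the guest checkout
Display: the guest checkout 23/28 = 82.1%, Flow B 32/43 = 74.4% → the guest checkout
Social: the guest checkout 92/188 = 48.9%, Flow B 38/87 = 43.7% → the guest checkout
The guest checkout has the higher rate in all 3 groups.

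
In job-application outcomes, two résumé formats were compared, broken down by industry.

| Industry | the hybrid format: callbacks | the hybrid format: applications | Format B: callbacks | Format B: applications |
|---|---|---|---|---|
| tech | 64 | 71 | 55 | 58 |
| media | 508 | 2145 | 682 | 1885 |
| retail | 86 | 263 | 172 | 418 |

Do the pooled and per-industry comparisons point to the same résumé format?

Yes

Tech: the hybrid format 64/71 = 90.1%, Format B 55/58 = 94.8% → Format B
Media: the hybrid format 508/2145 = 23.7%, Format B 682/1885 = 36.2% → Format B
Retail: the hybrid format 86/263 = 32.7%, Format B 172/418 = 41.1% → Format B
Overall: the hybrid format 658/2479 = 26.5%, Format B 909/2361 = 38.5% → Format B
Format B wins overall and in every industry group — no reversal.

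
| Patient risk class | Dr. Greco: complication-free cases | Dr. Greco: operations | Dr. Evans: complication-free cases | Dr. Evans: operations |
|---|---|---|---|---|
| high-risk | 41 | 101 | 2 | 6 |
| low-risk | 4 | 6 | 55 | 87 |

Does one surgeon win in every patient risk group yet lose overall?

Yes

High-risk: Dr. Greco 41/101 = 40.6%, Dr. Evans 2/6 = 33.3% → Dr. Greco
Low-risk: Dr. Greco 4/6 = 66.7%, Dr. Evans 55/87 = 63.2% → Dr. Greco
Overall: Dr. Greco 45/107 = 42.1%, Dr. Evans 57/93 = 61.3% → Dr. Evans
Dr. Greco wins each patient risk group but Dr. Evans wins overall — the comparison reverses. Dr. Greco's operations skew toward high-risk, which has a lower base rate.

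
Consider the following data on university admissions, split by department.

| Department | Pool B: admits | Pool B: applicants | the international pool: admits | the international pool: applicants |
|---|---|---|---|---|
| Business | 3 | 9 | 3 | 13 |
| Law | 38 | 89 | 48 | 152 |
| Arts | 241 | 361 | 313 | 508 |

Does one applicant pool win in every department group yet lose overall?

Business: Pool B 3/9 = 33.3%, the international pool 3/13 = 23.1% → Pool B
Law: Pool B 38/89 = 42.7%, the international pool 48/152 = 31.6% → Pool B
Arts: Pool B 241/361 = 66.8%, the international pool 313/508 = 61.6% → Pool B
Overall: Pool B 282/459 = 61.4%, the international pool 364/673 = 54.1% → Pool B
Pool B wins overall and in every department group — no reversal.

No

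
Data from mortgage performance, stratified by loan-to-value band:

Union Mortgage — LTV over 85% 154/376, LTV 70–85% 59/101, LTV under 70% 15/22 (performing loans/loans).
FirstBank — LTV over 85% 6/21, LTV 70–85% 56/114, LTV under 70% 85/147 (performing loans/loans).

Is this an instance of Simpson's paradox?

Yes

LTV over 85%: Union Mortgage 154/376 = 41.0%, FirstBank 6/21 = 28.6% → Union Mortgage
LTV 70–85%: Union Mortgage 59/101 = 58.4%, FirstBank 56/114 = 49.1% → Union Mortgage
LTV under 70%: Union Mortgage 15/22 = 68.2%, FirstBank 85/147 = 57.8% → Union Mortgage
Overall: Union Mortgage 228/499 = 45.7%, FirstBank 147/282 = 52.1% → FirstBank
Union Mortgage wins each loan-to-value group but FirstBank wins overall — the comparison reverses. Union Mortgage's loans skew toward LTV over 85%, which has a lower base rate.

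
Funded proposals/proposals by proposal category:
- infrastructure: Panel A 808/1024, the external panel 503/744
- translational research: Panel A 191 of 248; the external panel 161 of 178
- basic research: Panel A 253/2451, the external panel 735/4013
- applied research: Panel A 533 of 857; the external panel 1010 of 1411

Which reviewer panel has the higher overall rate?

Panel A

Infrastructure: Panel A 808/1024 = 78.9%, the external panel 503/744 = 67.6% → Panel A
Translational research: Panel A 191/248 = 77.0%, the external panel 161/178 = 90.4% → the external panel
Basic research: Panel A 253/2451 = 10.3%, the external panel 735/4013 = 18.3% → the external panel
Applied research: Panel A 533/857 = 62.2%, the external panel 1010/1411 = 71.6% → the external panel
Overall: Panel A 1785/4580 = 39.0%, the external panel 2409/6346 = 38.0% → Panel A
(Neither sweeps every proposal group, but Panel A has the higher pooled rate.)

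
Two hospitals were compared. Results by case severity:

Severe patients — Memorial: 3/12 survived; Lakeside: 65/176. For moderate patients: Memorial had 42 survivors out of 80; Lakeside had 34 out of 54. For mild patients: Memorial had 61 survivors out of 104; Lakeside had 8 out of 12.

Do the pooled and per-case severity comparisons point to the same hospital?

No

Severe: Memorial 3/12 = 25.0%, Lakeside 65/176 = 36.9% → Lakeside
Moderate: Memorial 42/80 = 52.5%, Lakeside 34/54 = 63.0% → Lakeside
Mild: Memorial 61/104 = 58.7%, Lakeside 8/12 = 66.7% → Lakeside
Overall: Memorial 106/196 = 54.1%, Lakeside 107/242 = 44.2% → Memorial
Lakeside wins each case group but Memorial wins overall — the comparison reverses. Lakeside's patients skew toward severe, which has a lower base rate.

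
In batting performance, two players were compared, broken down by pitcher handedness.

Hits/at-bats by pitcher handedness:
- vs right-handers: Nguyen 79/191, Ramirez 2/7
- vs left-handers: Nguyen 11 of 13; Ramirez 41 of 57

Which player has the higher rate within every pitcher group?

Nguyen

Vs right-handers: Nguyen 79/191 = 41.4%, Ramirez 2/7 = 28.6% → Nguyen
Vs left-handers: Nguyen 11/13 = 84.6%, Ramirez 41/57 = 71.9% → Nguyen
Nguyen has the higher rate in both groups.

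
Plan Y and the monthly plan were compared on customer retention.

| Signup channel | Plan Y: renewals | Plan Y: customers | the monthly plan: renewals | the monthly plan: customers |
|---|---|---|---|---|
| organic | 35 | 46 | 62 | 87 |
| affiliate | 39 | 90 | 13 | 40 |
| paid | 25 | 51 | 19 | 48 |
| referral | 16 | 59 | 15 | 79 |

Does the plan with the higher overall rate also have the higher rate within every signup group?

Yes

Organic: Plan Y 35/46 = 76.1%, the monthly plan 62/87 = 71.3% → Plan Y
Affiliate: Plan Y 39/90 = 43.3%, the monthly plan 13/40 = 32.5% → Plan Y
Paid: Plan Y 25/51 = 49.0%, the monthly plan 19/48 = 39.6% → Plan Y
Referral: Plan Y 16/59 = 27.1%, the monthly plan 15/79 = 19.0% → Plan Y
Overall: Plan Y 115/246 = 46.7%, the monthly plan 109/254 = 42.9% → Plan Y
Plan Y wins overall and in every signup group — no reversal.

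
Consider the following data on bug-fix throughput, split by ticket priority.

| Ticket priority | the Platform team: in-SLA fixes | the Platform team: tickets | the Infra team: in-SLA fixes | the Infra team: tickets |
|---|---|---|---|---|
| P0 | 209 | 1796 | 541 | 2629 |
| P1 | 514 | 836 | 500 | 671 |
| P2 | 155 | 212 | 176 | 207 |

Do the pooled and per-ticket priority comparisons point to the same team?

Yes

P0: the Platform team 209/1796 = 11.6%, the Infra team 541/2629 = 20.6% → the Infra team
P1: the Platform team 514/836 = 61.5%, the Infra team 500/671 = 74.5% → the Infra team
P2: the Platform team 155/212 = 73.1%, the Infra team 176/207 = 85.0% → the Infra team
Overall: the Platform team 878/2844 = 30.9%, the Infra team 1217/3507 = 34.7% → the Infra team
The Infra team wins overall and in every ticket group — no reversal.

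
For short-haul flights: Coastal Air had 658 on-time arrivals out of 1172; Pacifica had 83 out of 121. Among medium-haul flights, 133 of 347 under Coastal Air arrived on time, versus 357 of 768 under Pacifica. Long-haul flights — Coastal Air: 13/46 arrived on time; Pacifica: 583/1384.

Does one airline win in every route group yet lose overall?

Yes

Short-haul: Coastal Air 658/1172 = 56.1%, Pacifica 83/121 = 68.6% → Pacifica
Medium-haul: Coastal Air 133/347 = 38.3%, Pacifica 357/768 = 46.5% → Pacifica
Long-haul: Coastal Air 13/46 = 28.3%, Pacifica 583/1384 = 42.1% → Pacifica
Overall: Coastal Air 804/1565 = 51.4%, Pacifica 1023/2273 = 45.0% → Coastal Air
Pacifica wins each route group but Coastal Air wins overall — the comparison reverses. Pacifica's flights skew toward long-haul, which has a lower base rate.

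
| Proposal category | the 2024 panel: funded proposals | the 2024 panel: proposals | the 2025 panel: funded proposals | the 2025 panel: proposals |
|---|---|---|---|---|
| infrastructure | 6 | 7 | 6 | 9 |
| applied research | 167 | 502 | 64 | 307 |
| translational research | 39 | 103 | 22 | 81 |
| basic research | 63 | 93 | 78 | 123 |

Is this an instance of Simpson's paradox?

Infrastructure: the 2024 panel 6/7 = 85.7%, the 2025 panel 6/9 = 66.7% → the 2024 panel
Applied research: the 2024 panel 167/502 = 33.3%, the 2025 panel 64/307 = 20.8% → the 2024 panel
Translational research: the 2024 panel 39/103 = 37.9%, the 2025 panel 22/81 = 27.2% → the 2024 panel
Basic research: the 2024 panel 63/93 = 67.7%, the 2025 panel 78/123 = 63.4% → the 2024 panel
Overall: the 2024 panel 275/705 = 39.0%, the 2025 panel 170/520 = 32.7% → the 2024 panel
The 2024 panel wins overall and in every proposal group — no reversal.

No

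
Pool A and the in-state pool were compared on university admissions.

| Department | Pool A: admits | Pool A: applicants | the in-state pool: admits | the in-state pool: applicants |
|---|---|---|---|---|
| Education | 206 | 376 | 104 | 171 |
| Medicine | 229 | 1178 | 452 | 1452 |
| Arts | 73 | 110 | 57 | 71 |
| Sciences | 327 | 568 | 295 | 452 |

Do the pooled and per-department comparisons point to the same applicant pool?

Education: Pool A 206/376 = 54.8%, the in-state pool 104/171 = 60.8% → the in-state pool
Medicine: Pool A 229/1178 = 19.4%, the in-state pool 452/1452 = 31.1% → the in-state pool
Arts: Pool A 73/110 = 66.4%, the in-state pool 57/71 = 80.3% → the in-state pool
Sciences: Pool A 327/568 = 57.6%, the in-state pool 295/452 = 65.3% → the in-state pool
Overall: Pool A 835/2232 = 37.4%, the in-state pool 908/2146 = 42.3% → the in-state pool
The in-state pool wins overall and in every department group — no reversal.

Yes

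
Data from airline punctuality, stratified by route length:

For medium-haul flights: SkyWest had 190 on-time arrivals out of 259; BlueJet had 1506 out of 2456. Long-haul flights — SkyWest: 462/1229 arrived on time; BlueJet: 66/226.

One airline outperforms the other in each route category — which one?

SkyWest

Medium-haul: SkyWest 190/259 = 73.4%, BlueJet 1506/2456 = 61.3% → SkyWest
Long-haul: SkyWest 462/1229 = 37.6%, BlueJet 66/226 = 29.2% → SkyWest
SkyWest has the higher rate in both groups.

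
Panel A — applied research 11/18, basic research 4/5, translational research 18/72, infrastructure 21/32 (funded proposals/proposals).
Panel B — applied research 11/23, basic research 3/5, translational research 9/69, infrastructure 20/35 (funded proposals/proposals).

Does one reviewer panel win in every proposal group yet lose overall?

No

Applied research: Panel A 11/18 = 61.1%, Panel B 11/23 = 47.8% → Panel A
Basic research: Panel A 4/5 = 80.0%, Panel B 3/5 = 60.0% → Panel A
Translational research: Panel A 18/72 = 25.0%, Panel B 9/69 = 13.0% → Panel A
Infrastructure: Panel A 21/32 = 65.6%, Panel B 20/35 = 57.1% → Panel A
Overall: Panel A 54/127 = 42.5%, Panel B 43/132 = 32.6% → Panel A
Panel A wins overall and in every proposal group — no reversal.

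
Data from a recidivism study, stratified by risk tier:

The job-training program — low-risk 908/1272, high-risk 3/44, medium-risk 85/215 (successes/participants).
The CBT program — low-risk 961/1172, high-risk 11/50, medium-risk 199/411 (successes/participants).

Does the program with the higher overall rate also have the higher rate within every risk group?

Low-risk: the job-training program 908/1272 = 71.4%, the CBT program 961/1172 = 82.0% → the CBT program
High-risk: the job-training program 3/44 = 6.8%, the CBT program 11/50 = 22.0% → the CBT program
Medium-risk: the job-training program 85/215 = 39.5%, the CBT program 199/411 = 48.4% → the CBT program
Overall: the job-training program 996/1531 = 65.1%, the CBT program 1171/1633 = 71.7% → the CBT program
The CBT program wins overall and in every risk group — no reversal.

Yes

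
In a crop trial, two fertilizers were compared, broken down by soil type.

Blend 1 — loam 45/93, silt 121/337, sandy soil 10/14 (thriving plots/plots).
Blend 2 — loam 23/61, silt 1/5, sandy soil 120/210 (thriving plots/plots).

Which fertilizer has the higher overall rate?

Loam: Blend 1 45/93 = 48.4%, Blend 2 23/61 = 37.7% → Blend 1
Silt: Blend 1 121/337 = 35.9%, Blend 2 1/5 = 20.0% → Blend 1
Sandy soil: Blend 1 10/14 = 71.4%, Blend 2 120/210 = 57.1% → Blend 1
Overall: Blend 1 176/444 = 39.6%, Blend 2 144/276 = 52.2% → Blend 2
(Blend 1 wins every soil group but Blend 2 wins overall — Blend 1's plots skew toward the low-rate silt group.)

Blend 2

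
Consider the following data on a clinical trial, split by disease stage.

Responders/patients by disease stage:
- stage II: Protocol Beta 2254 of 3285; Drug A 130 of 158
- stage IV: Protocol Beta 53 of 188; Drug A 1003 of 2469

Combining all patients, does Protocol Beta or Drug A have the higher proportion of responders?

Stage II: Protocol Beta 2254/3285 = 68.6%, Drug A 130/158 = 82.3% → Drug A
Stage IV: Protocol Beta 53/188 = 28.2%, Drug A 1003/2469 = 40.6% → Drug A
Overall: Protocol Beta 2307/3473 = 66.4%, Drug A 1133/2627 = 43.1% → Protocol Beta
(Drug A wins every disease group but Protocol Beta wins overall — Drug A's patients skew toward the low-rate stage IV group.)

Protocol Beta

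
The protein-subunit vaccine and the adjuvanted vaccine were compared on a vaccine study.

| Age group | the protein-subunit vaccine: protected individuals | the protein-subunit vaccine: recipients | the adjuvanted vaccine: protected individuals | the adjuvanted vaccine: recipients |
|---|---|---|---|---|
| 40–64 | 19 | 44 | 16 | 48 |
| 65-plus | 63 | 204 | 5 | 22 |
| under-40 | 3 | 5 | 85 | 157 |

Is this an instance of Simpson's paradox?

Yes

40–64: the protein-subunit vaccine 19/44 = 43.2%, the adjuvanted vaccine 16/48 = 33.3% → the protein-subunit vaccine
65-plus: the protein-subunit vaccine 63/204 = 30.9%, the adjuvanted vaccine 5/22 = 22.7% → the protein-subunit vaccine
Under-40: the protein-subunit vaccine 3/5 = 60.0%, the adjuvanted vaccine 85/157 = 54.1% → the protein-subunit vaccine
Overall: the protein-subunit vaccine 85/253 = 33.6%, the adjuvanted vaccine 106/227 = 46.7% → the adjuvanted vaccine
The protein-subunit vaccine wins each age group but the adjuvanted vaccine wins overall — the comparison reverses. The protein-subunit vaccine's recipients skew toward 65-plus, which has a lower base rate.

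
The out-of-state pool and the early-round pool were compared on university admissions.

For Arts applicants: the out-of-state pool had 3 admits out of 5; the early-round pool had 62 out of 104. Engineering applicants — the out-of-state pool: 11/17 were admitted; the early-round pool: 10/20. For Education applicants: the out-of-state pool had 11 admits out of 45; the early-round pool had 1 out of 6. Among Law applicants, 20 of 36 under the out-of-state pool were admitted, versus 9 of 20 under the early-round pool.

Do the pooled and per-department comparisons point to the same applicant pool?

Arts: the out-of-state pool 3/5 = 60.0%, the early-round pool 62/104 = 59.6% → the out-of-state pool
Engineering: the out-of-state pool 11/17 = 64.7%, the early-round pool 10/20 = 50.0% → the out-of-state pool
Education: the out-of-state pool 11/45 = 24.4%, the early-round pool 1/6 = 16.7% → the out-of-state pool
Law: the out-of-state pool 20/36 = 55.6%, the early-round pool 9/20 = 45.0% → the out-of-state pool
Overall: the out-of-state pool 45/103 = 43.7%, the early-round pool 82/150 = 54.7% → the early-round pool
The out-of-state pool wins each department group but the early-round pool wins overall — the comparison reverses. The out-of-state pool's applicants skew toward Education, which has a lower base rate.

No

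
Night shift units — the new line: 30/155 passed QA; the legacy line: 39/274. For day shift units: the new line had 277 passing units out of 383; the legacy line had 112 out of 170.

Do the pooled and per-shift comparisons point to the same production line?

Yes

Night shift: the new line 30/155 = 19.4%, the legacy line 39/274 = 14.2% → the new line
Day shift: the new line 277/383 = 72.3%, the legacy line 112/170 = 65.9% → the new line
Overall: the new line 307/538 = 57.1%, the legacy line 151/444 = 34.0% → the new line
The new line wins overall and in every shift group — no reversal.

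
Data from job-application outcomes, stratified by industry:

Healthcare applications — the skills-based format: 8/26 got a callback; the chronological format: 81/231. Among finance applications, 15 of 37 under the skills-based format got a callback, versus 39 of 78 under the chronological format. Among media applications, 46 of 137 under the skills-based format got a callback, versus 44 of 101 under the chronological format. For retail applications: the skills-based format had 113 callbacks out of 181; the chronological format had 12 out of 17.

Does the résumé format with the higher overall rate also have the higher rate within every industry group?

No

Healthcare: the skills-based format 8/26 = 30.8%, the chronological format 81/231 = 35.1% → the chronological format
Finance: the skills-based format 15/37 = 40.5%, the chronological format 39/78 = 50.0% → the chronological format
Media: the skills-based format 46/137 = 33.6%, the chronological format 44/101 = 43.6% → the chronological format
Retail: the skills-based format 113/181 = 62.4%, the chronological format 12/17 = 70.6% → the chronological format
Overall: the skills-based format 182/381 = 47.8%, the chronological format 176/427 = 41.2% → the skills-based format
The chronological format wins each industry group but the skills-based format wins overall — the comparison reverses. The chronological format's applications skew toward healthcare, which has a lower base rate.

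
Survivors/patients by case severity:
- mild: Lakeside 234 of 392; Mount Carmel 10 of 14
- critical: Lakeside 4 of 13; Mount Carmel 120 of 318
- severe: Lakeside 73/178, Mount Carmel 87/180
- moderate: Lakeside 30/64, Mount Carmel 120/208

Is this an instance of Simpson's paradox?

Mild: Lakeside 234/392 = 59.7%, Mount Carmel 10/14 = 71.4% → Mount Carmel
Critical: Lakeside 4/13 = 30.8%, Mount Carmel 120/318 = 37.7% → Mount Carmel
Severe: Lakeside 73/178 = 41.0%, Mount Carmel 87/180 = 48.3% → Mount Carmel
Moderate: Lakeside 30/64 = 46.9%, Mount Carmel 120/208 = 57.7% → Mount Carmel
Overall: Lakeside 341/647 = 52.7%, Mount Carmel 337/720 = 46.8% → Lakeside
Mount Carmel wins each case group but Lakeside wins overall — the comparison reverses. Mount Carmel's patients skew toward critical, which has a lower base rate.

Yes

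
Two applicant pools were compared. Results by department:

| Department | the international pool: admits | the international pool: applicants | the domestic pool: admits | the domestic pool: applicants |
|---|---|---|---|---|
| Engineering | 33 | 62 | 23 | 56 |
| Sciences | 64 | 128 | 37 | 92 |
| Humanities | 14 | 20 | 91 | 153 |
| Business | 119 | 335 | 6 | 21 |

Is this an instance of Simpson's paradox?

Engineering: the international pool 33/62 = 53.2%, the domestic pool 23/56 = 41.1% → the international pool
Sciences: the international pool 64/128 = 50.0%, the domestic pool 37/92 = 40.2% → the international pool
Humanities: the international pool 14/20 = 70.0%, the domestic pool 91/153 = 59.5% → the international pool
Business: the international pool 119/335 = 35.5%, the domestic pool 6/21 = 28.6% → the international pool
Overall: the international pool 230/545 = 42.2%, the domestic pool 157/322 = 48.8% → the domestic pool
The international pool wins each department group but the domestic pool wins overall — the comparison reverses. The international pool's applicants skew toward Business, which has a lower base rate.

Yes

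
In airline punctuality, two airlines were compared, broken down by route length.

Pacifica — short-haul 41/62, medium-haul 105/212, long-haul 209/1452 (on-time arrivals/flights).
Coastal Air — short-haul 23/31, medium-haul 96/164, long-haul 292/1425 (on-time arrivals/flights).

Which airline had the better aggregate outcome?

Short-haul: Pacifica 41/62 = 66.1%, Coastal Air 23/31 = 74.2% → Coastal Air
Medium-haul: Pacifica 105/212 = 49.5%, Coastal Air 96/164 = 58.5% → Coastal Air
Long-haul: Pacifica 209/1452 = 14.4%, Coastal Air 292/1425 = 20.5% → Coastal Air
Overall: Pacifica 355/1726 = 20.6%, Coastal Air 411/1620 = 25.4% → Coastal Air

Coastal Air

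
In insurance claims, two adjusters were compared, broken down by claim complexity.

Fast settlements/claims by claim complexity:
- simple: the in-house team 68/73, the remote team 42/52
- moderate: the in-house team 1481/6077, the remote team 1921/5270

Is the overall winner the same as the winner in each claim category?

Simple: the in-house team 68/73 = 93.2%, the remote team 42/52 = 80.8% → the in-house team
Moderate: the in-house team 1481/6077 = 24.4%, the remote team 1921/5270 = 36.5% → the remote team
Overall: the in-house team 1549/6150 = 25.2%, the remote team 1963/5322 = 36.9% → the remote team
Neither sweeps: the in-house team wins 1 of 2 groups, the remote team wins 1. The remote team wins overall but not every group — no Simpson reversal.

No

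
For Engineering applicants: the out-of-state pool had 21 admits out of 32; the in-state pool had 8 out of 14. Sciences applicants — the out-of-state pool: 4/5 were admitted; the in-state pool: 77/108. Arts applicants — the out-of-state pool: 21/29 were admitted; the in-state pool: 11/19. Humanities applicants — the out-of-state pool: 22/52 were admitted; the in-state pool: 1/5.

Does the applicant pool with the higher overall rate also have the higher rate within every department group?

Engineering: the out-of-state pool 21/32 = 65.6%, the in-state pool 8/14 = 57.1% → the out-of-state pool
Sciences: the out-of-state pool 4/5 = 80.0%, the in-state pool 77/108 = 71.3% → the out-of-state pool
Arts: the out-of-state pool 21/29 = 72.4%, the in-state pool 11/19 = 57.9% → the out-of-state pool
Humanities: the out-of-state pool 22/52 = 42.3%, the in-state pool 1/5 = 20.0% → the out-of-state pool
Overall: the out-of-state pool 68/118 = 57.6%, the in-state pool 97/146 = 66.4% → the in-state pool
The out-of-state pool wins each department group but the in-state pool wins overall — the comparison reverses. The out-of-state pool's applicants skew toward Humanities, which has a lower base rate.

No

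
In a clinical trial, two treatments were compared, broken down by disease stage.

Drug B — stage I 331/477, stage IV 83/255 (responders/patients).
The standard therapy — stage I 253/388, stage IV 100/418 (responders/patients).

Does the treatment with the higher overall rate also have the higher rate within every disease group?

Stage I: Drug B 331/477 = 69.4%, the standard therapy 253/388 = 65.2% → Drug B
Stage IV: Drug B 83/255 = 32.5%, the standard therapy 100/418 = 23.9% → Drug B
Overall: Drug B 414/732 = 56.6%, the standard therapy 353/806 = 43.8% → Drug B
Drug B wins overall and in every disease group — no reversal.

Yes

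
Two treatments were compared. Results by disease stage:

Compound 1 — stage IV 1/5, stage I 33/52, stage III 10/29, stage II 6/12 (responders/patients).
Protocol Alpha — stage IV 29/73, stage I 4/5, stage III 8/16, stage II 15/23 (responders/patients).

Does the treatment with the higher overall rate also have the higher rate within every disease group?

Stage IV: Compound 1 1/5 = 20.0%, Protocol Alpha 29/73 = 39.7% → Protocol Alpha
Stage I: Compound 1 33/52 = 63.5%, Protocol Alpha 4/5 = 80.0% → Protocol Alpha
Stage III: Compound 1 10/29 = 34.5%, Protocol Alpha 8/16 = 50.0% → Protocol Alpha
Stage II: Compound 1 6/12 = 50.0%, Protocol Alpha 15/23 = 65.2% → Protocol Alpha
Overall: Compound 1 50/98 = 51.0%, Protocol Alpha 56/117 = 47.9% → Compound 1
Protocol Alpha wins each disease group but Compound 1 wins overall — the comparison reverses. Protocol Alpha's patients skew toward stage IV, which has a lower base rate.

No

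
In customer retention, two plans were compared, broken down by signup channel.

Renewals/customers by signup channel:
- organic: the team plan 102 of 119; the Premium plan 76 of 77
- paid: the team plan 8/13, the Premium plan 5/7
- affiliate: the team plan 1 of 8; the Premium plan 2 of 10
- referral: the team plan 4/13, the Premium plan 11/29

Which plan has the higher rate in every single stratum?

Organic: the team plan 102/119 = 85.7%, the Premium plan 76/77 = 98.7% → the Premium plan
Paid: the team plan 8/13 = 61.5%, the Premium plan 5/7 = 71.4% → the Premium plan
Affiliate: the team plan 1/8 = 12.5%, the Premium plan 2/10 = 20.0% → the Premium plan
Referral: the team plan 4/13 = 30.8%, the Premium plan 11/29 = 37.9% → the Premium plan
The Premium plan has the higher rate in all 4 groups.

the Premium plan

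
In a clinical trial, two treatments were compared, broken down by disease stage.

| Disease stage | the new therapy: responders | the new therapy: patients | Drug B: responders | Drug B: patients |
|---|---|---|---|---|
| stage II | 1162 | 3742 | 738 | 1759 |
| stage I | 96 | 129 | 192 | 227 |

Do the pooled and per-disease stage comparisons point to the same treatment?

Stage II: the new therapy 1162/3742 = 31.1%, Drug B 738/1759 = 42.0% → Drug B
Stage I: the new therapy 96/129 = 74.4%, Drug B 192/227 = 84.6% → Drug B
Overall: the new therapy 1258/3871 = 32.5%, Drug B 930/1986 = 46.8% → Drug B
Drug B wins overall and in every disease group — no reversal.

Yes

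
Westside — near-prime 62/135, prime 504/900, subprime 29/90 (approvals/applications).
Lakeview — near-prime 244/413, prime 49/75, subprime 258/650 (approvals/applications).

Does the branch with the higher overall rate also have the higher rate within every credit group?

No

Near-prime: Westside 62/135 = 45.9%, Lakeview 244/413 = 59.1% → Lakeview
Prime: Westside 504/900 = 56.0%, Lakeview 49/75 = 65.3% → Lakeview
Subprime: Westside 29/90 = 32.2%, Lakeview 258/650 = 39.7% → Lakeview
Overall: Westside 595/1125 = 52.9%, Lakeview 551/1138 = 48.4% → Westside
Lakeview wins each credit group but Westside wins overall — the comparison reverses. Lakeview's applications skew toward subprime, which has a lower base rate.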